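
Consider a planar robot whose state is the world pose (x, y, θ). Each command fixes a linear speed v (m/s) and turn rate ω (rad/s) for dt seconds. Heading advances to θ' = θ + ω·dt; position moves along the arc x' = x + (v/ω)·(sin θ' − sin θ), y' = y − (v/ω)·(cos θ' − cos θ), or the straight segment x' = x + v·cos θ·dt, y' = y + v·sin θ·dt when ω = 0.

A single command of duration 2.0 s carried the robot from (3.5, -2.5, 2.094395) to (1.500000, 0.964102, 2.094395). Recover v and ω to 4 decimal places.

Δθ = 2.094395 − 2.094395 = 0.000000
ω = Δθ/dt = 0.000000/2.0 = 0.0000
ω = 0 → v = (Δx·cos θ + Δy·sin θ)/dt = 2.0000

v = 2.0000, ω = 0.0000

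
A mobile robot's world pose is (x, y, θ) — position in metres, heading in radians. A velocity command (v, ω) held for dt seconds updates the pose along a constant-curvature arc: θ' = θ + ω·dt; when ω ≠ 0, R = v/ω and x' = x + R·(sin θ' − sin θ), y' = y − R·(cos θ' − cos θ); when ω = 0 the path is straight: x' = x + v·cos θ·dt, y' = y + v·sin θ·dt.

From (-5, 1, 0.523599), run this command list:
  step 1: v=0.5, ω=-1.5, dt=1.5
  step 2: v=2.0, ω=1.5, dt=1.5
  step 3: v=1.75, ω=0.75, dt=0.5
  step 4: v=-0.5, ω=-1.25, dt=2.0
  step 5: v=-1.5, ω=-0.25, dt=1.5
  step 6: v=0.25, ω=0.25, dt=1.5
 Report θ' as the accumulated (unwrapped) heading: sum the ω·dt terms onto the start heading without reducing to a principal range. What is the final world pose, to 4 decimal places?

step 1: θ'=-1.7264 (R=-0.3333) → pose (-4.5040, 0.6597, -1.7264)
step 2: θ'=0.5236 (R=1.3333) → pose (-2.5201, -0.7017, 0.5236)
step 3: θ'=0.8986 (R=2.3333) → pose (-1.8611, -0.1339, 0.8986)
step 4: θ'=-1.6014 (R=0.4000) → pose (-2.5739, 0.1274, -1.6014)
step 5: θ'=-1.9764 (R=6.0000) → pose (-2.0899, 2.3112, -1.9764)
step 6: θ'=-1.6014 (R=1.0000) → pose (-2.1705, 1.9473, -1.6014)

(-2.1705, 1.9473, -1.6014)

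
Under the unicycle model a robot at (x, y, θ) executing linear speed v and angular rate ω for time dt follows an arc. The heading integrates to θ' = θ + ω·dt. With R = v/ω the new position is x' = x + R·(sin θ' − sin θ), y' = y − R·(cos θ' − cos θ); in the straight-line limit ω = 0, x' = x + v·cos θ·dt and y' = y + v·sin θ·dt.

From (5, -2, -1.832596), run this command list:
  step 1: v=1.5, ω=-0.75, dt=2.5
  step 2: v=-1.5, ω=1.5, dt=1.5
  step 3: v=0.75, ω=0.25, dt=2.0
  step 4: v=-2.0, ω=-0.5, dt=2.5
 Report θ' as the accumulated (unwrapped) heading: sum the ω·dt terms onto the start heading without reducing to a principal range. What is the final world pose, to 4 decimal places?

step 1: θ'=-3.7076 (R=-2.0000) → pose (1.9956, -3.1705, -3.7076)
step 2: θ'=-1.4576 (R=-1.0000) → pose (3.5255, -2.2135, -1.4576)
step 3: θ'=-0.9576 (R=3.0000) → pose (4.0529, -3.6010, -0.9576)
step 4: θ'=-2.2076 (R=4.0000) → pose (4.1081, 1.0794, -2.2076)

(4.1081, 1.0794, -2.2076)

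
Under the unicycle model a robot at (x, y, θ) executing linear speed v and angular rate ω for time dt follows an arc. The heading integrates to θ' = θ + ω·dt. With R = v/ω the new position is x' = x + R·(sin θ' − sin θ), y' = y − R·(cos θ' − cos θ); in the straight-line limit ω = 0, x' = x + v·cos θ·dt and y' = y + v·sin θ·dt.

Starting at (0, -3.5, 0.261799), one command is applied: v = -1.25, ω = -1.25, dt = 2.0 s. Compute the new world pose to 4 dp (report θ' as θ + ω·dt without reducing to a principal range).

(-1.0442, -1.9151, -2.2382)

θ' = 0.2618 + -1.25·2.0 = -2.2382
R = v/ω = -1.25/-1.25 = 1.0000
x' = 0 + 1.0000·(sin -2.2382 − sin 0.2618) = -1.0442
y' = -3.5 − 1.0000·(cos -2.2382 − cos 0.2618) = -1.9151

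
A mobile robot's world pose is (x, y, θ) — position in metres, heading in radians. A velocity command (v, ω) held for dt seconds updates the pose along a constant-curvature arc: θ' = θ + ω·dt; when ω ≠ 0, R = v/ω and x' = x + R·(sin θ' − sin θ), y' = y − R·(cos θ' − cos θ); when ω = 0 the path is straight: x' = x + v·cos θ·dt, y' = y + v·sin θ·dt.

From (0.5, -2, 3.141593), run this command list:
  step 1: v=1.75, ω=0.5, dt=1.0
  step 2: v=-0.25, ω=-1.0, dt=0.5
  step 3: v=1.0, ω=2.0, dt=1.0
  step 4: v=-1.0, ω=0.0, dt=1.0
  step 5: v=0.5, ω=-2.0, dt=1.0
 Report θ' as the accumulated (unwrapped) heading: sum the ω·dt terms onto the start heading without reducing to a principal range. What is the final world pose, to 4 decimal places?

(-2.1563, -2.5507, 3.1416)

step 1: θ'=3.6416 (R=3.5000) → pose (-1.1780, -2.4285, 3.6416)
step 2: θ'=3.1416 (R=0.2500) → pose (-1.0581, -2.3979, 3.1416)
step 3: θ'=5.1416 (R=0.5000) → pose (-1.5128, -3.1059, 5.1416)
step 4: θ'=5.1416 (straight) → pose (-1.9289, -2.1966, 5.1416)
step 5: θ'=3.1416 (R=-0.2500) → pose (-2.1563, -2.5507, 3.1416)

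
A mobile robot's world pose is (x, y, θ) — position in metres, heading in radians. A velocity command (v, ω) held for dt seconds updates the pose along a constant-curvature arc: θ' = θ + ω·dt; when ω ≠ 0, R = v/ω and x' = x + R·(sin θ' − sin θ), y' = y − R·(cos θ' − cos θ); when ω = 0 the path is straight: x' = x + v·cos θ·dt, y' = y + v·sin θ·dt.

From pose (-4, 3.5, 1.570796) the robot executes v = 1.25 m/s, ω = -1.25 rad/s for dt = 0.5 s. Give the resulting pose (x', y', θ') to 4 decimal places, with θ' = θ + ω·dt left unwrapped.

θ' = 1.5708 + -1.25·0.5 = 0.9458
R = v/ω = 1.25/-1.25 = -1.0000
x' = -4 + -1.0000·(sin 0.9458 − sin 1.5708) = -3.8110
y' = 3.5 − -1.0000·(cos 0.9458 − cos 1.5708) = 4.0851

(-3.8110, 4.0851, 0.9458)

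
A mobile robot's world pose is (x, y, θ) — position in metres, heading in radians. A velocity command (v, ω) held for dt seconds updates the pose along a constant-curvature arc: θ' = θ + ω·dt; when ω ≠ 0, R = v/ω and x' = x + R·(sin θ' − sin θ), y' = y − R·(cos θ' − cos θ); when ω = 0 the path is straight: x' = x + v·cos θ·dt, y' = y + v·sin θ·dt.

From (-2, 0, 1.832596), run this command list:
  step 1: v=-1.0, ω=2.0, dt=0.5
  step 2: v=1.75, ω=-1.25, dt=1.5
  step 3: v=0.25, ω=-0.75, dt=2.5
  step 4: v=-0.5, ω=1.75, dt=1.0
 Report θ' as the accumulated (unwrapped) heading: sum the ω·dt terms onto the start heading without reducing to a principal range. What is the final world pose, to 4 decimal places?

step 1: θ'=2.8326 (R=-0.5000) → pose (-1.6691, -0.3469, 2.8326)
step 2: θ'=0.9576 (R=-1.4000) → pose (-2.3883, 1.7925, 0.9576)
step 3: θ'=-0.9174 (R=-0.3333) → pose (-1.8510, 1.8033, -0.9174)
step 4: θ'=0.8326 (R=-0.2857) → pose (-2.2892, 1.8219, 0.8326)

(-2.2892, 1.8219, 0.8326)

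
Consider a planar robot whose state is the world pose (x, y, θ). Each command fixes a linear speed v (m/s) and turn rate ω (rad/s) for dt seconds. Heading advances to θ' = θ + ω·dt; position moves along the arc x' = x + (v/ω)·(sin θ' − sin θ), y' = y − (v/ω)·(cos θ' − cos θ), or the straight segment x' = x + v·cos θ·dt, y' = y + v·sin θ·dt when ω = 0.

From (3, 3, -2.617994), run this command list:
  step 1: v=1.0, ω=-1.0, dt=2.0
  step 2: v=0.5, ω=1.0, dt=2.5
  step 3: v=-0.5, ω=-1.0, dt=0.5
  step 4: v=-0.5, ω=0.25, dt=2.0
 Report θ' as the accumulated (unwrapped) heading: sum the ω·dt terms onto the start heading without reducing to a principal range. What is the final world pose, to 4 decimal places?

(1.4647, 4.8491, -2.1180)

step 1: θ'=-4.6180 (R=-1.0000) → pose (1.5045, 3.7718, -4.6180)
step 2: θ'=-2.1180 (R=0.5000) → pose (0.5797, 3.9848, -2.1180)
step 3: θ'=-2.6180 (R=0.5000) → pose (0.7567, 4.1577, -2.6180)
step 4: θ'=-2.1180 (R=-2.0000) → pose (1.4647, 4.8491, -2.1180)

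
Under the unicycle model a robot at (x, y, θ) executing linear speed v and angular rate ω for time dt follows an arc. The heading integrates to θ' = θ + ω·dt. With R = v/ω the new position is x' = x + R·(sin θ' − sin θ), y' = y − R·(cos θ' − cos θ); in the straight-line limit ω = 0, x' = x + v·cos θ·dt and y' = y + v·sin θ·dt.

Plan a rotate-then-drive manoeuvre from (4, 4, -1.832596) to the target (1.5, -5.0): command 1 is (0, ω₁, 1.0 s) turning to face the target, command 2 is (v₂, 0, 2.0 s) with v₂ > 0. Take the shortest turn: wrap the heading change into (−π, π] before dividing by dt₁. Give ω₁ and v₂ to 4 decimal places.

heading to target = atan2(-5−4, 1.5−4) = -1.8417
Δθ = wrap(-1.8417 − -1.8326) = -0.0091; ω₁ = Δθ/dt₁ = -0.0091
distance = √((1.5−4)² + (-5−4)²) = 9.3408; v₂ = distance/dt₂ = 4.6704

ω₁ = -0.0091, v₂ = 4.6704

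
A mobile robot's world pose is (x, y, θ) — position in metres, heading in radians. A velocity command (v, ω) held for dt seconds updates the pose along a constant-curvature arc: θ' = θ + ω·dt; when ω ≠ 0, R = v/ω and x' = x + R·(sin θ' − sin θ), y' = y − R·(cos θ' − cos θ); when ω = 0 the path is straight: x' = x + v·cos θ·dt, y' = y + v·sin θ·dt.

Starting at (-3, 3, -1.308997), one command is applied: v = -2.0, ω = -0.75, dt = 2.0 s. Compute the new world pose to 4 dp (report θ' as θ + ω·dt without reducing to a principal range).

θ' = -1.3090 + -0.75·2.0 = -2.8090
R = v/ω = -2.0/-0.75 = 2.6667
x' = -3 + 2.6667·(sin -2.8090 − sin -1.3090) = -1.2949
y' = 3 − 2.6667·(cos -2.8090 − cos -1.3090) = 6.2107

(-1.2949, 6.2107, -2.8090)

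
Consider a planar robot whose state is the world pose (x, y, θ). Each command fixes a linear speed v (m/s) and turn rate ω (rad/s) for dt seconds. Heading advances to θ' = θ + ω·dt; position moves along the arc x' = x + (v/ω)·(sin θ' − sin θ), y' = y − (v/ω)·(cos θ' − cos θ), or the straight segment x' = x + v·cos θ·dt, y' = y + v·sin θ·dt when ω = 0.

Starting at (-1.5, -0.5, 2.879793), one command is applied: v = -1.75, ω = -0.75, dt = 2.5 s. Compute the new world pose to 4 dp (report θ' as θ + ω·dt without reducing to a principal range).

θ' = 2.8798 + -0.75·2.5 = 1.0048
R = v/ω = -1.75/-0.75 = 2.3333
x' = -1.5 + 2.3333·(sin 1.0048 − sin 2.8798) = -0.1345
y' = -0.5 − 2.3333·(cos 1.0048 − cos 2.8798) = -4.0051

(-0.1345, -4.0051, 1.0048)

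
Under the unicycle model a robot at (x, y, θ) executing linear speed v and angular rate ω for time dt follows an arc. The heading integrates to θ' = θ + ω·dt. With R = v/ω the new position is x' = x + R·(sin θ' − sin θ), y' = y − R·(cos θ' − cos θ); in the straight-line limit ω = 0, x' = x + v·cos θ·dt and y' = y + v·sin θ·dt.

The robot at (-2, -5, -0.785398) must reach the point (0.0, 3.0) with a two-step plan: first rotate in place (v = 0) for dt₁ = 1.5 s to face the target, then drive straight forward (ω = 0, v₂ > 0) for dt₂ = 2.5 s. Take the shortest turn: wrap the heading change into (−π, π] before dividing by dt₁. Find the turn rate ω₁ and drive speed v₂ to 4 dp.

heading to target = atan2(3−-5, 0−-2) = 1.3258
Δθ = wrap(1.3258 − -0.7854) = 2.1112; ω₁ = Δθ/dt₁ = 1.4075
distance = √((0−-2)² + (3−-5)²) = 8.2462; v₂ = distance/dt₂ = 3.2985

ω₁ = 1.4075, v₂ = 3.2985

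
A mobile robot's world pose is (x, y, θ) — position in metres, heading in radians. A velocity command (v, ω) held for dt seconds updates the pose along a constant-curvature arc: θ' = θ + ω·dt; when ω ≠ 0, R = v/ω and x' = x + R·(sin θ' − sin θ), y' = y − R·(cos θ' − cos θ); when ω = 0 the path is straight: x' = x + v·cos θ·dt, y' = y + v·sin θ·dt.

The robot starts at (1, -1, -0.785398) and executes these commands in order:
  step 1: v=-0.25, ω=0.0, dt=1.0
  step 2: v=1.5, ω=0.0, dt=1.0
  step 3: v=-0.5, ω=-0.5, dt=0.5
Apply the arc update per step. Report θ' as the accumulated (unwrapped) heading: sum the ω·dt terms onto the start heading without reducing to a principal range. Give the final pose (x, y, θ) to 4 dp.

step 1: θ'=-0.7854 (straight) → pose (0.8232, -0.8232, -0.7854)
step 2: θ'=-0.7854 (straight) → pose (1.8839, -1.8839, -0.7854)
step 3: θ'=-1.0354 (R=1.0000) → pose (1.7309, -1.6870, -1.0354)

(1.7309, -1.6870, -1.0354)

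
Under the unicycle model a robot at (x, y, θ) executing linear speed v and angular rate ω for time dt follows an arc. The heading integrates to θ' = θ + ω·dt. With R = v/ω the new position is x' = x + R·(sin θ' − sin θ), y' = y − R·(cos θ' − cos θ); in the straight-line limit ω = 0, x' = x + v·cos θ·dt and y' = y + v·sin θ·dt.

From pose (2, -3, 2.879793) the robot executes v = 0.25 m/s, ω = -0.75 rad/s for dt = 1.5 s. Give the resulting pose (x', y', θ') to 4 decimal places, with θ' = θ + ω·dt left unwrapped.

(1.7586, -2.7390, 1.7548)

θ' = 2.8798 + -0.75·1.5 = 1.7548
R = v/ω = 0.25/-0.75 = -0.3333
x' = 2 + -0.3333·(sin 1.7548 − sin 2.8798) = 1.7586
y' = -3 − -0.3333·(cos 1.7548 − cos 2.8798) = -2.7390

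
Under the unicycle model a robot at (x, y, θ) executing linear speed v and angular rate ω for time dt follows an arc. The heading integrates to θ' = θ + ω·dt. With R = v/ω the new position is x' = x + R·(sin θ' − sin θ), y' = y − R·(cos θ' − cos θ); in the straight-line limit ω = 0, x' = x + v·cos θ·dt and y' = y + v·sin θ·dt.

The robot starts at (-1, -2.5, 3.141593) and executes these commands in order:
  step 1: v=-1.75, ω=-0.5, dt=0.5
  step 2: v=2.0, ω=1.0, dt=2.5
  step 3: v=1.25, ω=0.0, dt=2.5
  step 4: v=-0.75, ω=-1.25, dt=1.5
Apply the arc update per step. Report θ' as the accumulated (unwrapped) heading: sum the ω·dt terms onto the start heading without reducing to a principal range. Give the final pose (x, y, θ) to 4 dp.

step 1: θ'=2.8916 (R=3.5000) → pose (-0.1341, -2.6088, 2.8916)
step 2: θ'=5.3916 (R=2.0000) → pose (-2.1850, -5.8030, 5.3916)
step 3: θ'=5.3916 (straight) → pose (-0.2220, -8.2345, 5.3916)
step 4: θ'=3.5166 (R=0.6000) → pose (0.0251, -7.2992, 3.5166)

(0.0251, -7.2992, 3.5166)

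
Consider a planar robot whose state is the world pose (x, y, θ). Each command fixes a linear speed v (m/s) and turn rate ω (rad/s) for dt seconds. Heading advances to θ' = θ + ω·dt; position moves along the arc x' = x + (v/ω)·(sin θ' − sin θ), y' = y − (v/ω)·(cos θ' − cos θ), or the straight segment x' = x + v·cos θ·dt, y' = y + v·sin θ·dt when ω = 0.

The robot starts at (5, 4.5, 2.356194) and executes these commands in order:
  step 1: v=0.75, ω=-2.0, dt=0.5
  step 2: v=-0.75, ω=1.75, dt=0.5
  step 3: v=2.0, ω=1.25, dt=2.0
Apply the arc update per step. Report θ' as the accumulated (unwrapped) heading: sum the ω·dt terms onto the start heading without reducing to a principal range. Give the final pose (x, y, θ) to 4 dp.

(2.1157, 3.4793, 4.7312)

step 1: θ'=1.3562 (R=-0.3750) → pose (4.8988, 4.8450, 1.3562)
step 2: θ'=2.2312 (R=-0.4286) → pose (4.9790, 4.4909, 2.2312)
step 3: θ'=4.7312 (R=1.6000) → pose (2.1157, 3.4793, 4.7312)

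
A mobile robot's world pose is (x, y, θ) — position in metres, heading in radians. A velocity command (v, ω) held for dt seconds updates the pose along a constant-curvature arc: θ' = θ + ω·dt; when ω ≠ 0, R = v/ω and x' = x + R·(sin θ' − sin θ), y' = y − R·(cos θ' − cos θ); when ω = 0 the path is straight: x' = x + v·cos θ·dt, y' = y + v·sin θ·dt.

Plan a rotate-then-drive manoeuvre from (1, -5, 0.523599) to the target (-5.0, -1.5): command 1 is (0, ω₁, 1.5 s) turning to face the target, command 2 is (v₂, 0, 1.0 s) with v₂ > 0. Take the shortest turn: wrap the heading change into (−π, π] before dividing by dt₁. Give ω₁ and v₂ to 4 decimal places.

ω₁ = 1.3933, v₂ = 6.9462

heading to target = atan2(-1.5−-5, -5−1) = 2.6135
Δθ = wrap(2.6135 − 0.5236) = 2.0899; ω₁ = Δθ/dt₁ = 1.3933
distance = √((-5−1)² + (-1.5−-5)²) = 6.9462; v₂ = distance/dt₂ = 6.9462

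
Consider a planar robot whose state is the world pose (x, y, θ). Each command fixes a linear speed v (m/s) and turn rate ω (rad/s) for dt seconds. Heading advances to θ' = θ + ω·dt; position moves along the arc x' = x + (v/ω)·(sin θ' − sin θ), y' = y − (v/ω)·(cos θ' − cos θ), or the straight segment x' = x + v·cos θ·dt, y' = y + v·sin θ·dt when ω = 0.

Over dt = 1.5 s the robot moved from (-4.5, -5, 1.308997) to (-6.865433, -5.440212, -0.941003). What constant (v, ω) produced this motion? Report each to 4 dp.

v = -2.0000, ω = -1.5000

Δθ = -0.941003 − 1.308997 = -2.250000
ω = Δθ/dt = -2.250000/1.5 = -1.5000
R = Δx/(sin θ' − sin θ) = 1.3333
v = R·ω = 1.3333·-1.5000 = -2.0000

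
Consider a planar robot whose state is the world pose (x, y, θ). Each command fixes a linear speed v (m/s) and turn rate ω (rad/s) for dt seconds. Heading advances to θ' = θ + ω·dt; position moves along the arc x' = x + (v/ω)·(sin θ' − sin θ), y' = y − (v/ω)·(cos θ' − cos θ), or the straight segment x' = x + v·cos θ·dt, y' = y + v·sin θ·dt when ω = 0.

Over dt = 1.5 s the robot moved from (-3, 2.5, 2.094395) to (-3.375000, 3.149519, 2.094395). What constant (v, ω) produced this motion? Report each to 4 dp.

Δθ = 2.094395 − 2.094395 = 0.000000
ω = Δθ/dt = 0.000000/1.5 = 0.0000
ω = 0 → v = (Δx·cos θ + Δy·sin θ)/dt = 0.5000

v = 0.5000, ω = 0.0000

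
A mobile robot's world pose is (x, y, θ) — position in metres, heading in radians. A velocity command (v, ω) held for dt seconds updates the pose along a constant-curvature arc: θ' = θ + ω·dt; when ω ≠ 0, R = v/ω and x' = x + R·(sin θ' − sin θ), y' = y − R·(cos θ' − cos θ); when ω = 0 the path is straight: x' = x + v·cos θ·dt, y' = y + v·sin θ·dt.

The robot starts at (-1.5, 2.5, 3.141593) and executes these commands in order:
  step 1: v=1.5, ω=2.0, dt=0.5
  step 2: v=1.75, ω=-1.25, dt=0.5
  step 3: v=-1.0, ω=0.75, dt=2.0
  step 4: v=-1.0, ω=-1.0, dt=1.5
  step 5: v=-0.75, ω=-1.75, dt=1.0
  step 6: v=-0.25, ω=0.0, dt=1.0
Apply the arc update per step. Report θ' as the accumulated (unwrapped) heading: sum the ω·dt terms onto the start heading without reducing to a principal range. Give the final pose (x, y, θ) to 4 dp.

step 1: θ'=4.1416 (R=0.7500) → pose (-2.1311, 2.1552, 4.1416)
step 2: θ'=3.5166 (R=-1.4000) → pose (-2.7964, 1.6089, 3.5166)
step 3: θ'=5.0166 (R=-1.3333) → pose (-2.0126, 3.2490, 5.0166)
step 4: θ'=3.5166 (R=1.0000) → pose (-1.4248, 4.4790, 3.5166)
step 5: θ'=1.7666 (R=0.4286) → pose (-0.8475, 4.1636, 1.7666)
step 6: θ'=1.7666 (straight) → pose (-0.7988, 3.9184, 1.7666)

(-0.7988, 3.9184, 1.7666)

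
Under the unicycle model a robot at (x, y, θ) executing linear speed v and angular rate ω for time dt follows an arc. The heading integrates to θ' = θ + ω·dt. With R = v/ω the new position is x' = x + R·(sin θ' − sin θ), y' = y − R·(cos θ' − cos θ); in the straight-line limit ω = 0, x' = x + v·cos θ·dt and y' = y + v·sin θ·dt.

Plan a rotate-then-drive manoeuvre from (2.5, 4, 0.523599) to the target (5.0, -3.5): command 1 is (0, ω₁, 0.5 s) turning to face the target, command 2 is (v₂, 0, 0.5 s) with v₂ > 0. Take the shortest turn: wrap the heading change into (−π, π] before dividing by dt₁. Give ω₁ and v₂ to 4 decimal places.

ω₁ = -3.5453, v₂ = 15.8114

heading to target = atan2(-3.5−4, 5−2.5) = -1.2490
Δθ = wrap(-1.2490 − 0.5236) = -1.7726; ω₁ = Δθ/dt₁ = -3.5453
distance = √((5−2.5)² + (-3.5−4)²) = 7.9057; v₂ = distance/dt₂ = 15.8114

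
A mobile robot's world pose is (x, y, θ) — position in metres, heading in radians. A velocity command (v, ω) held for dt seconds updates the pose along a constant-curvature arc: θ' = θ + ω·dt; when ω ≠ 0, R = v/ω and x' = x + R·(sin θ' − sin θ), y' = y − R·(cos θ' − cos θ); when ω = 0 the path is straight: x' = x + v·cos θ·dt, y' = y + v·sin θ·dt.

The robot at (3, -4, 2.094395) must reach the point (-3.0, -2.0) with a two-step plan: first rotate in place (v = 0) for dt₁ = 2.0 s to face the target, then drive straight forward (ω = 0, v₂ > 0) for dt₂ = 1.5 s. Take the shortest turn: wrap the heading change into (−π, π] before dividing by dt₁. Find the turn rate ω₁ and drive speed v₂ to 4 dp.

heading to target = atan2(-2−-4, -3−3) = 2.8198
Δθ = wrap(2.8198 − 2.0944) = 0.7254; ω₁ = Δθ/dt₁ = 0.3627
distance = √((-3−3)² + (-2−-4)²) = 6.3246; v₂ = distance/dt₂ = 4.2164

ω₁ = 0.3627, v₂ = 4.2164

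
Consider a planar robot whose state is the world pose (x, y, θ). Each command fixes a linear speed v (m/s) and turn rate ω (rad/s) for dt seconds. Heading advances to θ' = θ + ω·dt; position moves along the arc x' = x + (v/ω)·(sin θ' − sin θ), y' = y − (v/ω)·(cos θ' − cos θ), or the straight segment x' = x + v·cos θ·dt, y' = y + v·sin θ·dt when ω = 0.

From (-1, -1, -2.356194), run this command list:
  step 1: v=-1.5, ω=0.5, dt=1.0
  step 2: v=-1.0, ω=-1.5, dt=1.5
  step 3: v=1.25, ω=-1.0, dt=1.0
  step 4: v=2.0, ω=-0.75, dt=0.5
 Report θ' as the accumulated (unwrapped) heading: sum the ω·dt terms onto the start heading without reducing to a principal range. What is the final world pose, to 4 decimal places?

(1.3638, 2.4915, -5.4812)

step 1: θ'=-1.8562 (R=-3.0000) → pose (-0.2427, 0.2767, -1.8562)
step 2: θ'=-4.1062 (R=0.6667) → pose (0.9449, 0.4688, -4.1062)
step 3: θ'=-5.1062 (R=-1.2500) → pose (0.8179, 1.6607, -5.1062)
step 4: θ'=-5.4812 (R=-2.6667) → pose (1.3638, 2.4915, -5.4812)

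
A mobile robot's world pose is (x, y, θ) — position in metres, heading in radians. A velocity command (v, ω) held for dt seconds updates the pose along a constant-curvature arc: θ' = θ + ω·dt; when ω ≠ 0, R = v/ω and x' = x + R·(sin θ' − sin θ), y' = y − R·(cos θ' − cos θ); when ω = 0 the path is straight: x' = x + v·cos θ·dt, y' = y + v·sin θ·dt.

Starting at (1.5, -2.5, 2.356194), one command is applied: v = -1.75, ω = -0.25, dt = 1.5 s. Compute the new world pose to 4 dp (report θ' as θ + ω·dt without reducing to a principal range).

θ' = 2.3562 + -0.25·1.5 = 1.9812
R = v/ω = -1.75/-0.25 = 7.0000
x' = 1.5 + 7.0000·(sin 1.9812 − sin 2.3562) = 2.9690
y' = -2.5 − 7.0000·(cos 1.9812 − cos 2.3562) = -4.6569

(2.9690, -4.6569, 1.9812)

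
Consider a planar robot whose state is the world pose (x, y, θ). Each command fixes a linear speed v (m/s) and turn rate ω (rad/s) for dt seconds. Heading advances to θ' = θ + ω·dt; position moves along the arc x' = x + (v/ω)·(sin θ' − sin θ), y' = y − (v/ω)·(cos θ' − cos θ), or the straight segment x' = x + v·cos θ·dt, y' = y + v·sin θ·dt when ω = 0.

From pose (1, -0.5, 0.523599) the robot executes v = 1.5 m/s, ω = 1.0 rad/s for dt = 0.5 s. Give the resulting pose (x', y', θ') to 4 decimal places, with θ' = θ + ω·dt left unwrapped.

θ' = 0.5236 + 1.0·0.5 = 1.0236
R = v/ω = 1.5/1.0 = 1.5000
x' = 1 + 1.5000·(sin 1.0236 − sin 0.5236) = 1.5310
y' = -0.5 − 1.5000·(cos 1.0236 − cos 0.5236) = 0.0186

(1.5310, 0.0186, 1.0236)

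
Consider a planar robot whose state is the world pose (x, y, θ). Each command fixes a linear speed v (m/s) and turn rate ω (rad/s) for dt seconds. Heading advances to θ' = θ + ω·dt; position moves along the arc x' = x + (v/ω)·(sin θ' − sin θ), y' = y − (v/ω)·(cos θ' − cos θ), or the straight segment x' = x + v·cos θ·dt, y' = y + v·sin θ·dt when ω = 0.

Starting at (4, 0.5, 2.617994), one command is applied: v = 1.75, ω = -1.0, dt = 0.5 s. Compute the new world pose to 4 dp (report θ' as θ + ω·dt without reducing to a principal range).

(3.3805, 1.1050, 2.1180)

θ' = 2.6180 + -1.0·0.5 = 2.1180
R = v/ω = 1.75/-1.0 = -1.7500
x' = 4 + -1.7500·(sin 2.1180 − sin 2.6180) = 3.3805
y' = 0.5 − -1.7500·(cos 2.1180 − cos 2.6180) = 1.1050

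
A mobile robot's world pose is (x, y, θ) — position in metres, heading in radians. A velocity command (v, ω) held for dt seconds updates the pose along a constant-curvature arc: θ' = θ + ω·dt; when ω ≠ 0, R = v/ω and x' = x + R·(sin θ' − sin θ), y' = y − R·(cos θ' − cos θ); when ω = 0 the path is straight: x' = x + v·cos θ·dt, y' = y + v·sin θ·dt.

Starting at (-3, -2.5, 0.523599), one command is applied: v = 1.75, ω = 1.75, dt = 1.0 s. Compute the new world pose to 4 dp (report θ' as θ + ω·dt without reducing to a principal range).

(-2.7370, -0.9876, 2.2736)

θ' = 0.5236 + 1.75·1.0 = 2.2736
R = v/ω = 1.75/1.75 = 1.0000
x' = -3 + 1.0000·(sin 2.2736 − sin 0.5236) = -2.7370
y' = -2.5 − 1.0000·(cos 2.2736 − cos 0.5236) = -0.9876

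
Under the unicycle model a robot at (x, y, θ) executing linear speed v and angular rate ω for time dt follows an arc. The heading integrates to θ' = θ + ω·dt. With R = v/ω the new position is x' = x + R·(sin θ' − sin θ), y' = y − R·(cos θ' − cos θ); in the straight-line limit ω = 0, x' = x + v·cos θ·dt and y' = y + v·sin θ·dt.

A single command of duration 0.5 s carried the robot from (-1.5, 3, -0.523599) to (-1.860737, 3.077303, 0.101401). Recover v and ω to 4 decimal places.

Δθ = 0.101401 − -0.523599 = 0.625000
ω = Δθ/dt = 0.625000/0.5 = 1.2500
R = Δx/(sin θ' − sin θ) = -0.6000
v = R·ω = -0.6000·1.2500 = -0.7500

v = -0.7500, ω = 1.2500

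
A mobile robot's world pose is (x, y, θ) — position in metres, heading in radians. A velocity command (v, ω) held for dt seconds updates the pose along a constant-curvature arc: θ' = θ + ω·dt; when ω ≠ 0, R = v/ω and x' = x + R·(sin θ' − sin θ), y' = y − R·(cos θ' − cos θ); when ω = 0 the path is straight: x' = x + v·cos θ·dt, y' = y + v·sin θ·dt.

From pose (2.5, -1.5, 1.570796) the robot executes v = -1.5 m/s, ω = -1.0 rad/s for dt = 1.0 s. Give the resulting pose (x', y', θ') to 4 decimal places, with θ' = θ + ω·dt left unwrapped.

θ' = 1.5708 + -1.0·1.0 = 0.5708
R = v/ω = -1.5/-1.0 = 1.5000
x' = 2.5 + 1.5000·(sin 0.5708 − sin 1.5708) = 1.8105
y' = -1.5 − 1.5000·(cos 0.5708 − cos 1.5708) = -2.7622

(1.8105, -2.7622, 0.5708)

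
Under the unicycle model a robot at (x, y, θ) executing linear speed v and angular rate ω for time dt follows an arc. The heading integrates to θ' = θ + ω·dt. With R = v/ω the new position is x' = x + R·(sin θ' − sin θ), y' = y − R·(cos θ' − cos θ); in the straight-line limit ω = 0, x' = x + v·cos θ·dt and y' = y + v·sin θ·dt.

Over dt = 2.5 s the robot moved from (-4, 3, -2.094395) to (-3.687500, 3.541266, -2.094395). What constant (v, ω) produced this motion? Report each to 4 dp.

v = -0.2500, ω = 0.0000

Δθ = -2.094395 − -2.094395 = 0.000000
ω = Δθ/dt = 0.000000/2.5 = 0.0000
ω = 0 → v = (Δx·cos θ + Δy·sin θ)/dt = -0.2500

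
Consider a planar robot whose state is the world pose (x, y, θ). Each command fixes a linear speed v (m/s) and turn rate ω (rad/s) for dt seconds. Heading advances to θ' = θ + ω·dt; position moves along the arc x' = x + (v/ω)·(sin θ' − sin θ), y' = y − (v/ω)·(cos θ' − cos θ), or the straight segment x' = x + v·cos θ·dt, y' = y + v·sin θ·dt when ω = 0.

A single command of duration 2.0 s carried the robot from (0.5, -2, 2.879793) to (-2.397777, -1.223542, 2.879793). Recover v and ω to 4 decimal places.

Δθ = 2.879793 − 2.879793 = 0.000000
ω = Δθ/dt = 0.000000/2.0 = 0.0000
ω = 0 → v = (Δx·cos θ + Δy·sin θ)/dt = 1.5000

v = 1.5000, ω = 0.0000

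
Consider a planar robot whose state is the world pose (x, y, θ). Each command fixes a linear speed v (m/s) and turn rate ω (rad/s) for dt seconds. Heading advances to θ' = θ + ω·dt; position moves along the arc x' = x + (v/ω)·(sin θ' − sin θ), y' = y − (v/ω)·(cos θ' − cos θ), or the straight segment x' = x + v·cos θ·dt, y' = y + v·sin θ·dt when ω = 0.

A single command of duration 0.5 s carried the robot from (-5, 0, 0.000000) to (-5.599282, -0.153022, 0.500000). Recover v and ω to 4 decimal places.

Δθ = 0.500000 − 0.000000 = 0.500000
ω = Δθ/dt = 0.500000/0.5 = 1.0000
R = Δx/(sin θ' − sin θ) = -1.2500
v = R·ω = -1.2500·1.0000 = -1.2500

v = -1.2500, ω = 1.0000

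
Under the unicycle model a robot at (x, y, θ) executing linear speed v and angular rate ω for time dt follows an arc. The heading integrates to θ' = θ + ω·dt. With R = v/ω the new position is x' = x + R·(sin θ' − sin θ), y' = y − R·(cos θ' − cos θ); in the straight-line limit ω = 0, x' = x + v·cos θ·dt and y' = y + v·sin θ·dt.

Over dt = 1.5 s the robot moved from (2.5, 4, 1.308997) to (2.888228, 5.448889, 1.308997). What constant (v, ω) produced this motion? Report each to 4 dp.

Δθ = 1.308997 − 1.308997 = 0.000000
ω = Δθ/dt = 0.000000/1.5 = 0.0000
ω = 0 → v = (Δx·cos θ + Δy·sin θ)/dt = 1.0000

v = 1.0000, ω = 0.0000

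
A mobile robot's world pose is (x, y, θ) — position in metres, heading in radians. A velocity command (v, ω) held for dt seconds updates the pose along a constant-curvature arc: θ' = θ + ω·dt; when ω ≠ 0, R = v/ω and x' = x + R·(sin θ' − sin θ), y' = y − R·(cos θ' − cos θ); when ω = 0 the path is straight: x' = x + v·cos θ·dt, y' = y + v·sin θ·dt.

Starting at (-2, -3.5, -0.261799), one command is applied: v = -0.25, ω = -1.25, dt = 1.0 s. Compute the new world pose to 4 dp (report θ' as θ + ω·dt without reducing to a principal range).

θ' = -0.2618 + -1.25·1.0 = -1.5118
R = v/ω = -0.25/-1.25 = 0.2000
x' = -2 + 0.2000·(sin -1.5118 − sin -0.2618) = -2.1479
y' = -3.5 − 0.2000·(cos -1.5118 − cos -0.2618) = -3.3186

(-2.1479, -3.3186, -1.5118)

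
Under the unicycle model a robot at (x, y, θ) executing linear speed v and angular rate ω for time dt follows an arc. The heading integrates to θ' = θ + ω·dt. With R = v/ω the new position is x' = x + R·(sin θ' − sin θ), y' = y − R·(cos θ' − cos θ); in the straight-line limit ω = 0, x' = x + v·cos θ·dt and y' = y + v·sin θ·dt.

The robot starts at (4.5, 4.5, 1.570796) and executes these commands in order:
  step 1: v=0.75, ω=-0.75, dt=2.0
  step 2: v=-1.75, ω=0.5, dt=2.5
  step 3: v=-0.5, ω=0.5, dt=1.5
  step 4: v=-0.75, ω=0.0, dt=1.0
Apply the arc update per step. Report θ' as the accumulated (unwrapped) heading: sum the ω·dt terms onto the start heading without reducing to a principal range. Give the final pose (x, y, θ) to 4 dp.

(2.7365, 1.4872, 2.0708)

step 1: θ'=0.0708 (R=-1.0000) → pose (5.4293, 5.4975, 0.0708)
step 2: θ'=1.3208 (R=-3.5000) → pose (2.2856, 2.8722, 1.3208)
step 3: θ'=2.0708 (R=-1.0000) → pose (2.3770, 2.1453, 2.0708)
step 4: θ'=2.0708 (straight) → pose (2.7365, 1.4872, 2.0708)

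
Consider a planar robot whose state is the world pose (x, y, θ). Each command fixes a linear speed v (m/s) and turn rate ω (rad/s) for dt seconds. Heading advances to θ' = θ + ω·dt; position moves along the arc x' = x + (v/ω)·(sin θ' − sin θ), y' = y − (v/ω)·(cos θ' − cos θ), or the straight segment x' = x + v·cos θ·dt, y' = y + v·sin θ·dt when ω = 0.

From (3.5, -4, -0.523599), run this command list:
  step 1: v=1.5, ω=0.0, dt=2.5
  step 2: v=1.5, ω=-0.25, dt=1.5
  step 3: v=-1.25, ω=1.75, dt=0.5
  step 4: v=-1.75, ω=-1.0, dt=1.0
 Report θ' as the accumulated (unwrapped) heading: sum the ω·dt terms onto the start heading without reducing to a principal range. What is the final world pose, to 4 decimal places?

(6.4471, -6.2266, -1.0236)

step 1: θ'=-0.5236 (straight) → pose (6.7476, -5.8750, -0.5236)
step 2: θ'=-0.8986 (R=-6.0000) → pose (8.4423, -7.3349, -0.8986)
step 3: θ'=-0.0236 (R=-0.7143) → pose (7.9003, -7.0656, -0.0236)
step 4: θ'=-1.0236 (R=1.7500) → pose (6.4471, -6.2266, -1.0236)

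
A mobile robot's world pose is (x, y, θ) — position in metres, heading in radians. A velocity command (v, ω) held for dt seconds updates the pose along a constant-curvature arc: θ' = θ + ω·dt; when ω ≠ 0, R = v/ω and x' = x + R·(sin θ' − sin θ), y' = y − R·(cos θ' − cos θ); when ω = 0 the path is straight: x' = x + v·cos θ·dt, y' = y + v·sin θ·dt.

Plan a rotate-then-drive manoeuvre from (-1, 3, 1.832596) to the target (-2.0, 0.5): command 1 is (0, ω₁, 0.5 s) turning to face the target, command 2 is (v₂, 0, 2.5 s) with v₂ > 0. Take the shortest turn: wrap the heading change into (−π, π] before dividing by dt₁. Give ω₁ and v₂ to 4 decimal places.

ω₁ = 4.9986, v₂ = 1.0770

heading to target = atan2(0.5−3, -2−-1) = -1.9513
Δθ = wrap(-1.9513 − 1.8326) = 2.4993; ω₁ = Δθ/dt₁ = 4.9986
distance = √((-2−-1)² + (0.5−3)²) = 2.6926; v₂ = distance/dt₂ = 1.0770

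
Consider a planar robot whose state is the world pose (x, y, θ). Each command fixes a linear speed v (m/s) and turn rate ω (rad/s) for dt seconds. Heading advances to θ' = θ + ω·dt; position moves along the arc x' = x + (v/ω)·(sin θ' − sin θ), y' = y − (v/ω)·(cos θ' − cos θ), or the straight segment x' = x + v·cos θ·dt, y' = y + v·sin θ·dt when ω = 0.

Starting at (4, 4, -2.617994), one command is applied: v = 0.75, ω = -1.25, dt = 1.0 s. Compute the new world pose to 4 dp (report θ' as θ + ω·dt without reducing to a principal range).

θ' = -2.6180 + -1.25·1.0 = -3.8680
R = v/ω = 0.75/-1.25 = -0.6000
x' = 4 + -0.6000·(sin -3.8680 − sin -2.6180) = 3.3015
y' = 4 − -0.6000·(cos -3.8680 − cos -2.6180) = 4.0711

(3.3015, 4.0711, -3.8680)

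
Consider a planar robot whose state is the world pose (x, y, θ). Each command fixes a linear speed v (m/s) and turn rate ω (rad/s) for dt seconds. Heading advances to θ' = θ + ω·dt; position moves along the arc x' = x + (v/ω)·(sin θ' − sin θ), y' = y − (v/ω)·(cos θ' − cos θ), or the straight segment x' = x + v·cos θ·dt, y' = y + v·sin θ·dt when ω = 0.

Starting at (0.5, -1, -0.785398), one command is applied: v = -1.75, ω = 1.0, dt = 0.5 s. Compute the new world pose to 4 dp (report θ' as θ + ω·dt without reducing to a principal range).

(-0.2447, -0.5582, -0.2854)

θ' = -0.7854 + 1.0·0.5 = -0.2854
R = v/ω = -1.75/1.0 = -1.7500
x' = 0.5 + -1.7500·(sin -0.2854 − sin -0.7854) = -0.2447
y' = -1 − -1.7500·(cos -0.2854 − cos -0.7854) = -0.5582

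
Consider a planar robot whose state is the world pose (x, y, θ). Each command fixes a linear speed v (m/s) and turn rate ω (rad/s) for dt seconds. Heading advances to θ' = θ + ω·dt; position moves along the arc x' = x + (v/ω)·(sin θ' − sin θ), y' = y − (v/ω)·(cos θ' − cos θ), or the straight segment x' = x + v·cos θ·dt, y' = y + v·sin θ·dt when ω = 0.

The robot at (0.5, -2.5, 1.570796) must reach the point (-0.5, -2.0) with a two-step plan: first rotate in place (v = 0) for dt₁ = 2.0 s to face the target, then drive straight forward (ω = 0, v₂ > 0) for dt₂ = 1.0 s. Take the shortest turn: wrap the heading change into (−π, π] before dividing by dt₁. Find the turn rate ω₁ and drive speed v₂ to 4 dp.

ω₁ = 0.5536, v₂ = 1.1180

heading to target = atan2(-2−-2.5, -0.5−0.5) = 2.6779
Δθ = wrap(2.6779 − 1.5708) = 1.1071; ω₁ = Δθ/dt₁ = 0.5536
distance = √((-0.5−0.5)² + (-2−-2.5)²) = 1.1180; v₂ = distance/dt₂ = 1.1180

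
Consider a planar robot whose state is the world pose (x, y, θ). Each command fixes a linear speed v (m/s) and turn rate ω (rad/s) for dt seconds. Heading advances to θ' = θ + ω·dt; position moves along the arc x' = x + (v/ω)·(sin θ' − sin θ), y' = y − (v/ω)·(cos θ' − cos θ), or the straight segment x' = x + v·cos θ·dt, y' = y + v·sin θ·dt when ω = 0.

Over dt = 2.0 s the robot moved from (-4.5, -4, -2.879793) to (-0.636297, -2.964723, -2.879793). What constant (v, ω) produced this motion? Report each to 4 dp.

v = -2.0000, ω = 0.0000

Δθ = -2.879793 − -2.879793 = 0.000000
ω = Δθ/dt = 0.000000/2.0 = 0.0000
ω = 0 → v = (Δx·cos θ + Δy·sin θ)/dt = -2.0000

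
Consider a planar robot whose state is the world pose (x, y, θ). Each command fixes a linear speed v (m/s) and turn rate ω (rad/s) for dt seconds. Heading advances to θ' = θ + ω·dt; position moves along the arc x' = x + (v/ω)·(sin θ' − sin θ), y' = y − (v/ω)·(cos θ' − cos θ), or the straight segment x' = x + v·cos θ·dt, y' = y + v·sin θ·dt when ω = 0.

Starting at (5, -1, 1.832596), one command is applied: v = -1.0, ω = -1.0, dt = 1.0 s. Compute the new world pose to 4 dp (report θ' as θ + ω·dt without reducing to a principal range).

(4.7738, -1.9318, 0.8326)

θ' = 1.8326 + -1.0·1.0 = 0.8326
R = v/ω = -1.0/-1.0 = 1.0000
x' = 5 + 1.0000·(sin 0.8326 − sin 1.8326) = 4.7738
y' = -1 − 1.0000·(cos 0.8326 − cos 1.8326) = -1.9318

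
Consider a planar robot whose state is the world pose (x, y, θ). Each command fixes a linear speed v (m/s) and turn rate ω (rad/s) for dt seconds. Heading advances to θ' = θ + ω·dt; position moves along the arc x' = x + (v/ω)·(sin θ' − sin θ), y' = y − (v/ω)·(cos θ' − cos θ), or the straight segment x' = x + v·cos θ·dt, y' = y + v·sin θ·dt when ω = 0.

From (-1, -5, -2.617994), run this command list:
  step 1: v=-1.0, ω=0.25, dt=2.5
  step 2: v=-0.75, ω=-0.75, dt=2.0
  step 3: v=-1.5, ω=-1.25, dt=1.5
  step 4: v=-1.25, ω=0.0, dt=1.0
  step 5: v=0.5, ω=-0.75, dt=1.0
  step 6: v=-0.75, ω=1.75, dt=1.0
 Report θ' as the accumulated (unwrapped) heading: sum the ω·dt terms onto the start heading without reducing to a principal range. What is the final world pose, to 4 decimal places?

step 1: θ'=-1.9930 (R=-4.0000) → pose (0.6488, -3.1750, -1.9930)
step 2: θ'=-3.4930 (R=1.0000) → pose (1.9052, -2.6458, -3.4930)
step 3: θ'=-5.3680 (R=1.2000) → pose (2.4433, -4.5041, -5.3680)
step 4: θ'=-5.3680 (straight) → pose (1.6813, -5.4949, -5.3680)
step 5: θ'=-6.1180 (R=-0.6667) → pose (2.1001, -5.2438, -6.1180)
step 6: θ'=-4.3680 (R=-0.4286) → pose (1.7672, -5.8112, -4.3680)

(1.7672, -5.8112, -4.3680)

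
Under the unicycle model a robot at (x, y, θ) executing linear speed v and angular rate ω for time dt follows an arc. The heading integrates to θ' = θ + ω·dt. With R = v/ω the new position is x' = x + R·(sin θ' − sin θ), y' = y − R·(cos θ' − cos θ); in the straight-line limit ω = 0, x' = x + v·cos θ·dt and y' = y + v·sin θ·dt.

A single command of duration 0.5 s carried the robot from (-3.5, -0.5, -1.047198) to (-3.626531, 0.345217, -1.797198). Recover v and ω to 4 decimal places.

v = -1.7500, ω = -1.5000

Δθ = -1.797198 − -1.047198 = -0.750000
ω = Δθ/dt = -0.750000/0.5 = -1.5000
R = −Δy/(cos θ' − cos θ) = 1.1667
v = R·ω = 1.1667·-1.5000 = -1.7500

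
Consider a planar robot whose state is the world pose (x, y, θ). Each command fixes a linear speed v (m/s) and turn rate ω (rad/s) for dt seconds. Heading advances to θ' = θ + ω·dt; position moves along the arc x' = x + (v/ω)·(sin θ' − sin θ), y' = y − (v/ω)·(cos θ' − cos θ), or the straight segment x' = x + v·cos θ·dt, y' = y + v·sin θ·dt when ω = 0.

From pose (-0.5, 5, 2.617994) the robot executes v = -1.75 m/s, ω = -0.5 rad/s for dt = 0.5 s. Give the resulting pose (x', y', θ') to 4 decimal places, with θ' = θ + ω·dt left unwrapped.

θ' = 2.6180 + -0.5·0.5 = 2.3680
R = v/ω = -1.75/-0.5 = 3.5000
x' = -0.5 + 3.5000·(sin 2.3680 − sin 2.6180) = 0.1955
y' = 5 − 3.5000·(cos 2.3680 − cos 2.6180) = 4.4728

(0.1955, 4.4728, 2.3680)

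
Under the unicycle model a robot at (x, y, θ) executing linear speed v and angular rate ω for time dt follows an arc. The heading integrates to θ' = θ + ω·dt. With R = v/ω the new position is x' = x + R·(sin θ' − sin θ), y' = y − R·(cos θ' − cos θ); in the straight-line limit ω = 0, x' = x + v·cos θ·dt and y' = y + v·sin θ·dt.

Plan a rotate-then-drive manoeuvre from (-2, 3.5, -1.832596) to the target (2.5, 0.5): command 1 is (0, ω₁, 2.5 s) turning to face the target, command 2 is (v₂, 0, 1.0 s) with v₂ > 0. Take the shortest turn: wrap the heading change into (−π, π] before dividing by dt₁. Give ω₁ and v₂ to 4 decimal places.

ω₁ = 0.4978, v₂ = 5.4083

heading to target = atan2(0.5−3.5, 2.5−-2) = -0.5880
Δθ = wrap(-0.5880 − -1.8326) = 1.2446; ω₁ = Δθ/dt₁ = 0.4978
distance = √((2.5−-2)² + (0.5−3.5)²) = 5.4083; v₂ = distance/dt₂ = 5.4083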